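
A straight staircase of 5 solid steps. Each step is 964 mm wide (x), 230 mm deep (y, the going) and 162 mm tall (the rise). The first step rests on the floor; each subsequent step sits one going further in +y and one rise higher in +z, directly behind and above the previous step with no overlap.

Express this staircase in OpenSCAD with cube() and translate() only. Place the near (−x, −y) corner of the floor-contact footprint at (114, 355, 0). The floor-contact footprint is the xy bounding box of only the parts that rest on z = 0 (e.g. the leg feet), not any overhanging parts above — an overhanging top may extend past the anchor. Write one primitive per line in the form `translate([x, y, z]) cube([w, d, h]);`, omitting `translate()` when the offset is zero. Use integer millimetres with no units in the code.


translate([114, 355, 0]) cube([964, 230, 162]);
translate([114, 585, 162]) cube([964, 230, 162]);
translate([114, 815, 324]) cube([964, 230, 162]);
translate([114, 1045, 486]) cube([964, 230, 162]);
translate([114, 1275, 648]) cube([964, 230, 162]);


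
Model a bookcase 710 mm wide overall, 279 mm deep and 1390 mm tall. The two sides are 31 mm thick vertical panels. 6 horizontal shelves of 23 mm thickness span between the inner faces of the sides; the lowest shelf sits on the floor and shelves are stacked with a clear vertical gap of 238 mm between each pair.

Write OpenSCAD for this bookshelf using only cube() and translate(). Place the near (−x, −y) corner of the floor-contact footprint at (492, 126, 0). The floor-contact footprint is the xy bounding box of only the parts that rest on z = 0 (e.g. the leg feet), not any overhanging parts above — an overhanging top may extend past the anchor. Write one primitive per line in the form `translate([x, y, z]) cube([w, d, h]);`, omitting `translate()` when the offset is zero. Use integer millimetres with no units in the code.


translate([492, 126, 0]) cube([31, 279, 1390]);
translate([1171, 126, 0]) cube([31, 279, 1390]);
translate([523, 126, 0]) cube([648, 279, 23]);
translate([523, 126, 261]) cube([648, 279, 23]);
translate([523, 126, 522]) cube([648, 279, 23]);
translate([523, 126, 783]) cube([648, 279, 23]);
translate([523, 126, 1044]) cube([648, 279, 23]);
translate([523, 126, 1305]) cube([648, 279, 23]);


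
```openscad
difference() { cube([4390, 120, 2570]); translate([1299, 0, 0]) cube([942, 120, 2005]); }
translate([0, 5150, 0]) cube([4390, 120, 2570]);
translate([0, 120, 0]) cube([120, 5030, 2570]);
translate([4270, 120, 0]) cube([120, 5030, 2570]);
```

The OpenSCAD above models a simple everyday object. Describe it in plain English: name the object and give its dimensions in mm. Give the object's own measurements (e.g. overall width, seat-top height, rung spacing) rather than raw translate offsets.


A single room: four walls, each 2570 mm tall and 120 mm thick, enclosing an outside footprint 4390×5270 mm (x × y), no floor or roof. The front and back walls (−y and +y sides) run the full x-width; the side walls fit between their inner faces. A door opening 942 mm wide and 2005 mm tall is cut through the front wall from the floor up, its −x edge 1299 mm from the wall's −x end.


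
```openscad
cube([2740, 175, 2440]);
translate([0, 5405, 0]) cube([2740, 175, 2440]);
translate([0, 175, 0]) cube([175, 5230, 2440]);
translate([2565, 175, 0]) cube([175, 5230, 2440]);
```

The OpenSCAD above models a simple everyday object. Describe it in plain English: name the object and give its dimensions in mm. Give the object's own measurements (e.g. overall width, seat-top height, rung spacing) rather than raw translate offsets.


The wall frame of a small rectangular building: four walls, each 2440 mm tall and 175 mm thick, enclosing a footprint 2740 mm (x) by 5580 mm (y) outside-to-outside, with no floor or roof. The front and back walls (the −y and +y sides) span the full width; the two side walls fit between them.


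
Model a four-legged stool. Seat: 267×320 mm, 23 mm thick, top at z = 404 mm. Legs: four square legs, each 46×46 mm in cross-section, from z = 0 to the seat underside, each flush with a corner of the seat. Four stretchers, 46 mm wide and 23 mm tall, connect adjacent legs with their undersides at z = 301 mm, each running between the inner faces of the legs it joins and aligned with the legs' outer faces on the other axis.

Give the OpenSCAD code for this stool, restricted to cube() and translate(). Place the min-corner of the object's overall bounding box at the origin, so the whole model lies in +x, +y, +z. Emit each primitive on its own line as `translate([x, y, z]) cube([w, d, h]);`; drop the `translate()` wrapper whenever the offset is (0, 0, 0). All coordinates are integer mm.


// leg_h = 404 - 23 = 381
// stretcher span = 267 - 2*46 = 175
translate([0, 0, 381]) cube([267, 320, 23]);
cube([46, 46, 381]);
translate([221, 0, 0]) cube([46, 46, 381]);
translate([0, 274, 0]) cube([46, 46, 381]);
translate([221, 274, 0]) cube([46, 46, 381]);
translate([46, 0, 301]) cube([175, 46, 23]);
translate([46, 274, 301]) cube([175, 46, 23]);
translate([0, 46, 301]) cube([46, 228, 23]);
translate([221, 46, 301]) cube([46, 228, 23]);


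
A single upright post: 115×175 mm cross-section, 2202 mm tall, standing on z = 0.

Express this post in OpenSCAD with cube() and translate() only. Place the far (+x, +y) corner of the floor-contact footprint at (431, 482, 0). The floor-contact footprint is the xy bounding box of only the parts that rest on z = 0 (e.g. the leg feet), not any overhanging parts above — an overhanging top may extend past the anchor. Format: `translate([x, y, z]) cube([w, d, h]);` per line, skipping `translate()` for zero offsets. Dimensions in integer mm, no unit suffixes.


translate([316, 307, 0]) cube([115, 175, 2202]);


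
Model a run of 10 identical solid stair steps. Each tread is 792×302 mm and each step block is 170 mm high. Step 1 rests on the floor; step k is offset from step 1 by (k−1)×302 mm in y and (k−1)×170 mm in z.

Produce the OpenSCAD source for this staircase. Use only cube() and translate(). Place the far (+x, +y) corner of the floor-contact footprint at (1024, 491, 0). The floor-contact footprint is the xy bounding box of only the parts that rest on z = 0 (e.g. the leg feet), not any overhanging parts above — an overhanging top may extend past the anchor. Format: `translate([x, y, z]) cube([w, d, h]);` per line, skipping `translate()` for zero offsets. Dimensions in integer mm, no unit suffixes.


translate([232, 189, 0]) cube([792, 302, 170]);
translate([232, 491, 170]) cube([792, 302, 170]);
translate([232, 793, 340]) cube([792, 302, 170]);
translate([232, 1095, 510]) cube([792, 302, 170]);
translate([232, 1397, 680]) cube([792, 302, 170]);
translate([232, 1699, 850]) cube([792, 302, 170]);
translate([232, 2001, 1020]) cube([792, 302, 170]);
translate([232, 2303, 1190]) cube([792, 302, 170]);
translate([232, 2605, 1360]) cube([792, 302, 170]);
translate([232, 2907, 1530]) cube([792, 302, 170]);


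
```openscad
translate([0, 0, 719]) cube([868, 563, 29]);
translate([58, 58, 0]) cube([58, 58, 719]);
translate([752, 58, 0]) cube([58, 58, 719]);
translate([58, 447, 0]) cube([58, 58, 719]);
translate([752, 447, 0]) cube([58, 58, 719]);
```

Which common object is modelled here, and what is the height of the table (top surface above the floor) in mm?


A table. The table height is 748 mm.

A 868×563×29 slab sits at z = 719 on four 58 mm square posts — a table. The top surface is at 719 + 29 = 748 mm.


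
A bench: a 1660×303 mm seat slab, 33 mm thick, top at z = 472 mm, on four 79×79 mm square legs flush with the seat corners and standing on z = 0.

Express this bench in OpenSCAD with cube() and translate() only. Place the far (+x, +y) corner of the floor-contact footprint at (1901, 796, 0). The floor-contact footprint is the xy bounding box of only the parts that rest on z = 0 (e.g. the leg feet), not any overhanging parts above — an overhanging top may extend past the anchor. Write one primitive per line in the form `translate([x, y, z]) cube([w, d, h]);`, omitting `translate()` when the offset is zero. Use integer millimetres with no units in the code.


translate([241, 493, 439]) cube([1660, 303, 33]);
translate([241, 493, 0]) cube([79, 79, 439]);
translate([241, 717, 0]) cube([79, 79, 439]);
translate([1822, 493, 0]) cube([79, 79, 439]);
translate([1822, 717, 0]) cube([79, 79, 439]);


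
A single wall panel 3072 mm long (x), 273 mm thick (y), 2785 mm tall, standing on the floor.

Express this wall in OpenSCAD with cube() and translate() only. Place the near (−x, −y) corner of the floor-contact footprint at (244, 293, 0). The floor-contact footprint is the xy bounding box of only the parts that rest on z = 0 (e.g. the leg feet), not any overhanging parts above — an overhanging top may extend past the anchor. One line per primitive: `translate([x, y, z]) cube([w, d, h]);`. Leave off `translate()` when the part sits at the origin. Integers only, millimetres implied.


translate([244, 293, 0]) cube([3072, 273, 2785]);


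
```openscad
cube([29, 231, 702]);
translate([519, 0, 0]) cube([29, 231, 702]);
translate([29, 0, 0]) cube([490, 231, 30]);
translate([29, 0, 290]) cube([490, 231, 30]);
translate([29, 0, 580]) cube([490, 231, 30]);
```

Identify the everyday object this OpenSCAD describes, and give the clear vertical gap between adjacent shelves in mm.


A bookshelf. The clear shelf gap is 260 mm.

Two tall side panels with 3 horizontal boards between them — a bookshelf. The first two shelf undersides are at z = 0 and z = 290; with shelf thickness 30, the clear gap is 290 − 0 − 30 = 260 mm.


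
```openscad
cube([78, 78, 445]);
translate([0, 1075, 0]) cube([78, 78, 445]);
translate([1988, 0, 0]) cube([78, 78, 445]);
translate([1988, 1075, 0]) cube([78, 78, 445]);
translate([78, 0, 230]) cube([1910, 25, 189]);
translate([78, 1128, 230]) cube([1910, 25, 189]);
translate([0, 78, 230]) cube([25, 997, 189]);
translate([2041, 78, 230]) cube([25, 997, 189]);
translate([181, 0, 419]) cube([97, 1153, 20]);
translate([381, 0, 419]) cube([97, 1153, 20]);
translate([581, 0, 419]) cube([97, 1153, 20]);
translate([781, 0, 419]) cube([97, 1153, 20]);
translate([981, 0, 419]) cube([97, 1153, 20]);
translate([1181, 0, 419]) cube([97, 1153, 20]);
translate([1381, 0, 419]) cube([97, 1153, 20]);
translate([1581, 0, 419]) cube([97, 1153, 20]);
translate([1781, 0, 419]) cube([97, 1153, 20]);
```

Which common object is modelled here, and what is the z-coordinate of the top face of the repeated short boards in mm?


A bed frame. The slat-top height is 439 mm.

Four posts, four rails, and a row of slats — a bed frame. Slats sit on the rails at z = 230 + 189 = 419; with slat thickness 20, the top is 439 mm.


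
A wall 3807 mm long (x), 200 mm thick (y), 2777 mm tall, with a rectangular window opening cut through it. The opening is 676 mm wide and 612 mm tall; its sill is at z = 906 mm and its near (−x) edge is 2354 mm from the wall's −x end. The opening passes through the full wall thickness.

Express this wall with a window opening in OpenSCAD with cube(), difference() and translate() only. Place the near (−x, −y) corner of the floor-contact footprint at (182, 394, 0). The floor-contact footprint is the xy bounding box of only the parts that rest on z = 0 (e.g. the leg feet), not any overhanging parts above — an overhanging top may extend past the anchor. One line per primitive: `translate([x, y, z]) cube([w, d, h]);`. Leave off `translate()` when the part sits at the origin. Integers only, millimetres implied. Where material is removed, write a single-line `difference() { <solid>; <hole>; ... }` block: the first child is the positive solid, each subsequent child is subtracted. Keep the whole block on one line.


difference() { translate([182, 394, 0]) cube([3807, 200, 2777]); translate([2536, 394, 906]) cube([676, 200, 612]); }


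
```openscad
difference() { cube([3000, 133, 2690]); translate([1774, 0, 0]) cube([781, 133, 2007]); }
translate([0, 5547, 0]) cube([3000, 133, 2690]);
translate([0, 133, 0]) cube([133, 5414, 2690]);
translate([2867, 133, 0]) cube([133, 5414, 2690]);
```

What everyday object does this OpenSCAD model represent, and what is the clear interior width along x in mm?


A single room. The interior width is 2734 mm.

Four walls enclosing a rectangle with a door in the front wall — a room. Outside width 3000 minus two 133 mm walls gives 2734 mm.


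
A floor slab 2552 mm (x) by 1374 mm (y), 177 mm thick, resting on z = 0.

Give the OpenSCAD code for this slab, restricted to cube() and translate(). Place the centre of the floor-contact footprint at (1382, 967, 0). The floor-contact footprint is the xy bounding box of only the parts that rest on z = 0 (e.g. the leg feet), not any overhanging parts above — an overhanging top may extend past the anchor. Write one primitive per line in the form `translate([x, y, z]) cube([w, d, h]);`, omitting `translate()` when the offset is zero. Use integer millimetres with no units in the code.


translate([106, 280, 0]) cube([2552, 1374, 177]);


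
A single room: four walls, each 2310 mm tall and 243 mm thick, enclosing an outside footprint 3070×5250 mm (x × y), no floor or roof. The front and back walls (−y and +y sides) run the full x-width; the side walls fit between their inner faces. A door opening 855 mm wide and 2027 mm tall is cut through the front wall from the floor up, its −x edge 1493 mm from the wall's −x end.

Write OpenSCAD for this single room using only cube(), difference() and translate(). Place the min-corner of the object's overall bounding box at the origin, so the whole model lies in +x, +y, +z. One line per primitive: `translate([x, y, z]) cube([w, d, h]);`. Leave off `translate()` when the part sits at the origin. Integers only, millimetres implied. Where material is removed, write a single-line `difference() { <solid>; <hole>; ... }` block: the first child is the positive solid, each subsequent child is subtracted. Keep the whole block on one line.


difference() { cube([3070, 243, 2310]); translate([1493, 0, 0]) cube([855, 243, 2027]); }
translate([0, 5007, 0]) cube([3070, 243, 2310]);
translate([0, 243, 0]) cube([243, 4764, 2310]);
translate([2827, 243, 0]) cube([243, 4764, 2310]);


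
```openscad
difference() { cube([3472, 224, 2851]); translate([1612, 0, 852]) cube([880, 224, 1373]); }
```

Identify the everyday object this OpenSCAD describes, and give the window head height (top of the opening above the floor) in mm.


A wall with a window opening. The window head height is 2225 mm.

A wall with a rectangular opening subtracted — a window. Sill at z = 852, opening 1373 mm tall, so the head is at 852 + 1373 = 2225 mm.


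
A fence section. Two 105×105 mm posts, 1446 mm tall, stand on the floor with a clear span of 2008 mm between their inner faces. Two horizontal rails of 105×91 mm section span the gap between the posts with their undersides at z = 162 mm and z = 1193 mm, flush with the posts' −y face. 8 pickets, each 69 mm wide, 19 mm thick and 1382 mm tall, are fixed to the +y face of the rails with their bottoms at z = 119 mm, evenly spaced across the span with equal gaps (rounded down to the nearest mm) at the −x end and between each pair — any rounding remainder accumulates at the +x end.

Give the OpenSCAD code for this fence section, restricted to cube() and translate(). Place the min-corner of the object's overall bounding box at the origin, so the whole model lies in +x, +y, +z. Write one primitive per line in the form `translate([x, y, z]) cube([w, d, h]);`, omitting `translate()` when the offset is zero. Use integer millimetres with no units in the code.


cube([105, 105, 1446]);
translate([2113, 0, 0]) cube([105, 105, 1446]);
translate([105, 0, 162]) cube([2008, 105, 91]);
translate([105, 0, 1193]) cube([2008, 105, 91]);
translate([266, 105, 119]) cube([69, 19, 1382]);
translate([496, 105, 119]) cube([69, 19, 1382]);
translate([726, 105, 119]) cube([69, 19, 1382]);
translate([956, 105, 119]) cube([69, 19, 1382]);
translate([1186, 105, 119]) cube([69, 19, 1382]);
translate([1416, 105, 119]) cube([69, 19, 1382]);
translate([1646, 105, 119]) cube([69, 19, 1382]);
translate([1876, 105, 119]) cube([69, 19, 1382]);


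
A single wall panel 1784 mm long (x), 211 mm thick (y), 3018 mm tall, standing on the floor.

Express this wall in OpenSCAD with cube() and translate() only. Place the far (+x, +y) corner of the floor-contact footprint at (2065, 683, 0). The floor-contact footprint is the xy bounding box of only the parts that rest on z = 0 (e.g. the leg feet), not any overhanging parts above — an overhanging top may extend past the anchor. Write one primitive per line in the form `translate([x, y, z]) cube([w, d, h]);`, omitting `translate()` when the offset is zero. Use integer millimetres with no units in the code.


translate([281, 472, 0]) cube([1784, 211, 3018]);


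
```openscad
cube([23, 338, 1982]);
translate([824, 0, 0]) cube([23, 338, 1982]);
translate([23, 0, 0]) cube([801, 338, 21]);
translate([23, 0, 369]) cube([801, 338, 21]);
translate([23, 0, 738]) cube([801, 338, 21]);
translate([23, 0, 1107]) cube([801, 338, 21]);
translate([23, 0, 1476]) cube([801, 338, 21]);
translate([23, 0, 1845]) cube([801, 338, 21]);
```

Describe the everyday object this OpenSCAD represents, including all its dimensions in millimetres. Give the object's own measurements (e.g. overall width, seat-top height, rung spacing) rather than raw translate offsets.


An open bookshelf. Two side panels, each 23 mm thick, 338 mm deep and 1982 mm tall, stand 847 mm apart (outside-to-outside). Between them sit 6 shelves, each 21 mm thick and 338 mm deep, spanning the full gap between the sides. The bottom shelf rests on the floor (its underside at z = 0) and the clear gap between one shelf's top and the next shelf's underside is 348 mm.


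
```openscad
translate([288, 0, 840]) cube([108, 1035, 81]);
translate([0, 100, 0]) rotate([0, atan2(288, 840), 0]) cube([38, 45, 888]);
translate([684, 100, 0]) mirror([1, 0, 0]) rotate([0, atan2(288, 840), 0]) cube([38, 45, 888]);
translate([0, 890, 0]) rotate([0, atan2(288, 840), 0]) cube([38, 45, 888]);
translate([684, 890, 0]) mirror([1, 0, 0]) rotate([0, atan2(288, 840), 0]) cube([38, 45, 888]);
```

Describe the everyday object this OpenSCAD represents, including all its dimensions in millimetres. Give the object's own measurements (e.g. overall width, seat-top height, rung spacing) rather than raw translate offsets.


A sawhorse. A 108×1035×81 mm beam (x, y, z) sits on two A-frame leg pairs. Each pair is two raked legs of 38×45 mm section (45 mm along y) splaying symmetrically in x. Each leg rises 840 mm vertically over 288 mm of horizontal reach and is 888 mm long along its own axis. Every leg's outer bottom edge rests on the floor and its outer top edge meets a bottom edge of the beam — the left legs (tilting toward +x) meet the beam's −x bottom edge, the right legs (their mirror images, tilting toward −x) meet its +x bottom edge — so the leg tops tuck under the beam, the beam's underside is 840 mm above the floor, and the feet are 684 mm apart outside-to-outside with the beam centred between them. The two leg pairs are set in 100 mm from either end of the beam.


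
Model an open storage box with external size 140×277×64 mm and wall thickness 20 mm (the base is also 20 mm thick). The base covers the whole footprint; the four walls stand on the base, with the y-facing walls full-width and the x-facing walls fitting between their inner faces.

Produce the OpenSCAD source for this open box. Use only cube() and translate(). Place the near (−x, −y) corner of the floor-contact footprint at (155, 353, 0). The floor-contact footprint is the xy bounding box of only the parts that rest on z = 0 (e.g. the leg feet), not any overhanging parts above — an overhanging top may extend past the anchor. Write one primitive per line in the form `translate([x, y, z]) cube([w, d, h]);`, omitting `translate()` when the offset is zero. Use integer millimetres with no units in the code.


translate([155, 353, 0]) cube([140, 277, 20]);
translate([155, 353, 20]) cube([140, 20, 44]);
translate([155, 610, 20]) cube([140, 20, 44]);
translate([155, 373, 20]) cube([20, 237, 44]);
translate([275, 373, 20]) cube([20, 237, 44]);


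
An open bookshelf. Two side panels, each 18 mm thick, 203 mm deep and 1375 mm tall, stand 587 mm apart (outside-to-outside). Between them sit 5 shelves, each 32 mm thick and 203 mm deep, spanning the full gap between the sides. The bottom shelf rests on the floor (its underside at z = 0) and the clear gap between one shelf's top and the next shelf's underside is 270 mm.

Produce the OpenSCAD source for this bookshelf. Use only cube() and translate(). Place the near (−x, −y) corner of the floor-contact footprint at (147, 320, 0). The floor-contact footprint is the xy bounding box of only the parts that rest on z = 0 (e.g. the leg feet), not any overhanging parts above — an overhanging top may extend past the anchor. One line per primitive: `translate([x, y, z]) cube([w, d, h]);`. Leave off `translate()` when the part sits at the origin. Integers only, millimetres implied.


translate([147, 320, 0]) cube([18, 203, 1375]);
translate([716, 320, 0]) cube([18, 203, 1375]);
translate([165, 320, 0]) cube([551, 203, 32]);
translate([165, 320, 302]) cube([551, 203, 32]);
translate([165, 320, 604]) cube([551, 203, 32]);
translate([165, 320, 906]) cube([551, 203, 32]);
translate([165, 320, 1208]) cube([551, 203, 32]);


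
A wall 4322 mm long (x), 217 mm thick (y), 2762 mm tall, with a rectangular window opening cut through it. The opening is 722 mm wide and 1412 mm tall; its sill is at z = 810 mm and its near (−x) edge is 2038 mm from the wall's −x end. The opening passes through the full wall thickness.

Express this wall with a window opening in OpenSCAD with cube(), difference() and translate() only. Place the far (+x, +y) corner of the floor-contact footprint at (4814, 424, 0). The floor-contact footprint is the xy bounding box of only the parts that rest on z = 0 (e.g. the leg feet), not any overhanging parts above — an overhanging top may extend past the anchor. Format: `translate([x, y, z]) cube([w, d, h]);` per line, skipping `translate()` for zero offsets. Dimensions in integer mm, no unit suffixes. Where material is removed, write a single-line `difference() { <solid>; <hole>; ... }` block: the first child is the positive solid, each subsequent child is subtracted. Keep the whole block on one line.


difference() { translate([492, 207, 0]) cube([4322, 217, 2762]); translate([2530, 207, 810]) cube([722, 217, 1412]); }


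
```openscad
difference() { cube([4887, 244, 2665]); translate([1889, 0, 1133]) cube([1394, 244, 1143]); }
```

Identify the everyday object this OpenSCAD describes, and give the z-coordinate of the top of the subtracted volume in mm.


A wall with a window opening. The window head height is 2276 mm.

A wall with a rectangular opening subtracted — a window. Sill at z = 1133, opening 1143 mm tall, so the head is at 1133 + 1143 = 2276 mm.


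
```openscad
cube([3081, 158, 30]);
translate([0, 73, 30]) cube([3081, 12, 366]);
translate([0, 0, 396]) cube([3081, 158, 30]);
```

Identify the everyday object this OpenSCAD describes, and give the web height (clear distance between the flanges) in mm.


An I-beam. The web height is 366 mm.

Two wide flanges with a thin centred web — an I-beam. Overall 426 mm minus two 30 mm flanges gives a web of 426 − 2·30 = 366 mm.


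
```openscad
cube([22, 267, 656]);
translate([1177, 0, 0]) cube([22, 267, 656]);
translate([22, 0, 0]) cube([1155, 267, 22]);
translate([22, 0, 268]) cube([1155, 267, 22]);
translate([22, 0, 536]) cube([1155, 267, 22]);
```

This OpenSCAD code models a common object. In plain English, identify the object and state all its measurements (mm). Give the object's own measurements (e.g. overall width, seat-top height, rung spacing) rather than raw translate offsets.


An open bookshelf. Two side panels, each 22 mm thick, 267 mm deep and 656 mm tall, stand 1199 mm apart (outside-to-outside). Between them sit 3 shelves, each 22 mm thick and 267 mm deep, spanning the full gap between the sides. The bottom shelf rests on the floor (its underside at z = 0) and the clear gap between one shelf's top and the next shelf's underside is 246 mm.


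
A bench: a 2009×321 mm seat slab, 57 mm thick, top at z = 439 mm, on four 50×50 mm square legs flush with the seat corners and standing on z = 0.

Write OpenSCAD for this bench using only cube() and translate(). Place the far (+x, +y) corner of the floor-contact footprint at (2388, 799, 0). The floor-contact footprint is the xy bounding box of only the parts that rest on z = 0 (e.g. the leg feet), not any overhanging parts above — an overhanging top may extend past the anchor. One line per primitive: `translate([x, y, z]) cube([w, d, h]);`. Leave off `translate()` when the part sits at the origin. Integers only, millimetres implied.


translate([379, 478, 382]) cube([2009, 321, 57]);
translate([379, 478, 0]) cube([50, 50, 382]);
translate([379, 749, 0]) cube([50, 50, 382]);
translate([2338, 478, 0]) cube([50, 50, 382]);
translate([2338, 749, 0]) cube([50, 50, 382]);


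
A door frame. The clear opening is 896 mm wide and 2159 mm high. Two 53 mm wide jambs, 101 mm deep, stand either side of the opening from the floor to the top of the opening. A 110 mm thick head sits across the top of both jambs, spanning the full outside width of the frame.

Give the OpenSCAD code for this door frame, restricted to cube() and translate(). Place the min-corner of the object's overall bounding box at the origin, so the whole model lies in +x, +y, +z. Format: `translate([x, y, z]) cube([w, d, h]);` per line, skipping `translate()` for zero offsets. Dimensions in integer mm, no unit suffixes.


cube([53, 101, 2159]);
translate([949, 0, 0]) cube([53, 101, 2159]);
translate([0, 0, 2159]) cube([1002, 101, 110]);


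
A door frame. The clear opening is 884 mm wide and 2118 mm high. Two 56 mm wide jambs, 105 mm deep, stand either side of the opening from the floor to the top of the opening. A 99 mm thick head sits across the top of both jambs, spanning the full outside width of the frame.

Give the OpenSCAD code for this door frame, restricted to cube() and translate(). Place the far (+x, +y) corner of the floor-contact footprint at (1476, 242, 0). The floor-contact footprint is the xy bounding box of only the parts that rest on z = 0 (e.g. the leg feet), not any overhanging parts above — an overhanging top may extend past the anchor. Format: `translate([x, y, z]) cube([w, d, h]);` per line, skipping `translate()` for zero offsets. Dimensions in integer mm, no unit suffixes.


translate([480, 137, 0]) cube([56, 105, 2118]);
translate([1420, 137, 0]) cube([56, 105, 2118]);
translate([480, 137, 2118]) cube([996, 105, 99]);


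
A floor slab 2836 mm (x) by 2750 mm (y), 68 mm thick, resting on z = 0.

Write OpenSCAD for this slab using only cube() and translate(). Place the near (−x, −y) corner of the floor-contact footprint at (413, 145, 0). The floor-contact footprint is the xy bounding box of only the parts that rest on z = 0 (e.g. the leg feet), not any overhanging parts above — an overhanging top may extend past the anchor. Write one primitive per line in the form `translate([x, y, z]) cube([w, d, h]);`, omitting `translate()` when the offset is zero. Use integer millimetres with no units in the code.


translate([413, 145, 0]) cube([2836, 2750, 68]);


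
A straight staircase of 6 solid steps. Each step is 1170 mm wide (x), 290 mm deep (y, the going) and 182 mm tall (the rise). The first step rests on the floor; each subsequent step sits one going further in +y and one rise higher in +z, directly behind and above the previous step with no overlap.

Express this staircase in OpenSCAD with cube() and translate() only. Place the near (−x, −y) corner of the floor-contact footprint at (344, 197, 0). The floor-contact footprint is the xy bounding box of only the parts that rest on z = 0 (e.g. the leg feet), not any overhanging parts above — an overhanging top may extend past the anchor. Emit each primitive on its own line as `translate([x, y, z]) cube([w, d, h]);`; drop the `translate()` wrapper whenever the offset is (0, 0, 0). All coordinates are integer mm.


translate([344, 197, 0]) cube([1170, 290, 182]);
translate([344, 487, 182]) cube([1170, 290, 182]);
translate([344, 777, 364]) cube([1170, 290, 182]);
translate([344, 1067, 546]) cube([1170, 290, 182]);
translate([344, 1357, 728]) cube([1170, 290, 182]);
translate([344, 1647, 910]) cube([1170, 290, 182]);


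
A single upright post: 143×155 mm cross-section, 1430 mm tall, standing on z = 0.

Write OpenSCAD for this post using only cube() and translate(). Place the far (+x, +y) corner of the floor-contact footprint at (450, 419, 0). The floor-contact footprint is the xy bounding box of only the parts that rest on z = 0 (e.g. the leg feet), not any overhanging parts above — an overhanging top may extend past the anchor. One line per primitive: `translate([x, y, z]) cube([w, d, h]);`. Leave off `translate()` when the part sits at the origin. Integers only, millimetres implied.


translate([307, 264, 0]) cube([143, 155, 1430]);


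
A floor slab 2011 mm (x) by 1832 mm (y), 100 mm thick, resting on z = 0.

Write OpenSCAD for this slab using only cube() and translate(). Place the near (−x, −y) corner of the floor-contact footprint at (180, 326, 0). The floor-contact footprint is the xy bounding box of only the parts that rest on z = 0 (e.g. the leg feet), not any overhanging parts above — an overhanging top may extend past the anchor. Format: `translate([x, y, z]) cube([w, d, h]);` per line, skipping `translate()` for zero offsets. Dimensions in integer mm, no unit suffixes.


translate([180, 326, 0]) cube([2011, 1832, 100]);


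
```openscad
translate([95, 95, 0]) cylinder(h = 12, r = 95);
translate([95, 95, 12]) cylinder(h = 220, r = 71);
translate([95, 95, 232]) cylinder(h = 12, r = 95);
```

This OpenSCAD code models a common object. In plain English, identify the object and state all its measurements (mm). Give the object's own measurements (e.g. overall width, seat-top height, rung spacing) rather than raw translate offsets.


A spool: two coaxial disc flanges of radius 95 mm and thickness 12 mm, joined by a core cylinder of radius 71 mm and height 220 mm. The lower flange rests on z = 0 and the three cylinders share a vertical axis.


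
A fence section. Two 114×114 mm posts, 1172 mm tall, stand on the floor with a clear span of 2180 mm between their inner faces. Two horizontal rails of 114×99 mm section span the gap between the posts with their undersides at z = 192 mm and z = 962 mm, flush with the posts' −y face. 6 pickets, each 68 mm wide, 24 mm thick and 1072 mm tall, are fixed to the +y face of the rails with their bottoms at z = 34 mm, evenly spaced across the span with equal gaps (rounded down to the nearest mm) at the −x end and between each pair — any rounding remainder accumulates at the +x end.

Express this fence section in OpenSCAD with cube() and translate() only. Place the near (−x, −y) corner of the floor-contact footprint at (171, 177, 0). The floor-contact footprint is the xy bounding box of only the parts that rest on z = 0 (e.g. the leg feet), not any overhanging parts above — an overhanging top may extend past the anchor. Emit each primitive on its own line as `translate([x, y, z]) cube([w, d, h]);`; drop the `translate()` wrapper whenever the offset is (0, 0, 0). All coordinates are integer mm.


translate([171, 177, 0]) cube([114, 114, 1172]);
translate([2465, 177, 0]) cube([114, 114, 1172]);
translate([285, 177, 192]) cube([2180, 114, 99]);
translate([285, 177, 962]) cube([2180, 114, 99]);
translate([538, 291, 34]) cube([68, 24, 1072]);
translate([859, 291, 34]) cube([68, 24, 1072]);
translate([1180, 291, 34]) cube([68, 24, 1072]);
translate([1501, 291, 34]) cube([68, 24, 1072]);
translate([1822, 291, 34]) cube([68, 24, 1072]);
translate([2143, 291, 34]) cube([68, 24, 1072]);


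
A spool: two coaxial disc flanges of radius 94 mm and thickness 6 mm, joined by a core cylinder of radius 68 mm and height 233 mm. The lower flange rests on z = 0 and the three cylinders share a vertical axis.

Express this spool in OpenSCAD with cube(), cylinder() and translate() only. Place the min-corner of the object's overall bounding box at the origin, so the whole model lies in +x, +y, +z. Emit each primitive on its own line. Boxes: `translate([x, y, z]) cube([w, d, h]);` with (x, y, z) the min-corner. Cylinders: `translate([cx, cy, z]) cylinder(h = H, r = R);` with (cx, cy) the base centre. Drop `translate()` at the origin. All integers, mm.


translate([94, 94, 0]) cylinder(h = 6, r = 94);
translate([94, 94, 6]) cylinder(h = 233, r = 68);
translate([94, 94, 239]) cylinder(h = 6, r = 94);


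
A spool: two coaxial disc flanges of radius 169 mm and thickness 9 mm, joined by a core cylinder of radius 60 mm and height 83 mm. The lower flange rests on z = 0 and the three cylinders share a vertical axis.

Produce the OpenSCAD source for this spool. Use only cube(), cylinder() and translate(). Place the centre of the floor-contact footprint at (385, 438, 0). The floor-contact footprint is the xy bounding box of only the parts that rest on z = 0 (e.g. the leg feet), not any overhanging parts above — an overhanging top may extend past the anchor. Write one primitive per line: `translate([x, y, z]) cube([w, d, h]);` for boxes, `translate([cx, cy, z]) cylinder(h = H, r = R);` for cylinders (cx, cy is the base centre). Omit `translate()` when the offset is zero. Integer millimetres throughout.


translate([385, 438, 0]) cylinder(h = 9, r = 169);
translate([385, 438, 9]) cylinder(h = 83, r = 60);
translate([385, 438, 92]) cylinder(h = 9, r = 169);


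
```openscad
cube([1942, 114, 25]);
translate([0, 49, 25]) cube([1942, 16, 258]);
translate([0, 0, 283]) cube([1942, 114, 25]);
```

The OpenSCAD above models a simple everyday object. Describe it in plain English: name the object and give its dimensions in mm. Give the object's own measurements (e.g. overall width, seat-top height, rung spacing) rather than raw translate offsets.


An I-beam lying along x, 1942 mm long. Overall section height 308 mm. Two flanges 114 mm wide (y) and 25 mm thick, one on the floor and one at the top; a web 16 mm thick runs between them, centred on the flange width.


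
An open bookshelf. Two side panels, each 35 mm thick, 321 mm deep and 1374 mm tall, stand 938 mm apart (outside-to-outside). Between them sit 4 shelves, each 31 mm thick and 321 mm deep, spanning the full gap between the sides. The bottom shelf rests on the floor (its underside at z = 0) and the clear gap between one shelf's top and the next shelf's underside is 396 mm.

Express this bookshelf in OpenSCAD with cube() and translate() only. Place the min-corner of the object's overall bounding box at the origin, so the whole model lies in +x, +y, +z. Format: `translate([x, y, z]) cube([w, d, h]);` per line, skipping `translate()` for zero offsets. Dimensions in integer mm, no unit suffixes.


cube([35, 321, 1374]);
translate([903, 0, 0]) cube([35, 321, 1374]);
translate([35, 0, 0]) cube([868, 321, 31]);
translate([35, 0, 427]) cube([868, 321, 31]);
translate([35, 0, 854]) cube([868, 321, 31]);
translate([35, 0, 1281]) cube([868, 321, 31]);


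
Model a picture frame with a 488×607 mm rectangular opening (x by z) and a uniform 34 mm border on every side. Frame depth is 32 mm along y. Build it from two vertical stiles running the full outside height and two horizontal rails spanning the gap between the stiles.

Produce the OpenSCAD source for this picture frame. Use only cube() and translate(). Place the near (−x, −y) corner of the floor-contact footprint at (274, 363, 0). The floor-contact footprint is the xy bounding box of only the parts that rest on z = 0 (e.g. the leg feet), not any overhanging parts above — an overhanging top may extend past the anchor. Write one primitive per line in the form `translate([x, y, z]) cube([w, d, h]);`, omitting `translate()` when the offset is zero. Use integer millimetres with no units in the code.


translate([274, 363, 0]) cube([34, 32, 675]);
translate([796, 363, 0]) cube([34, 32, 675]);
translate([308, 363, 0]) cube([488, 32, 34]);
translate([308, 363, 641]) cube([488, 32, 34]);


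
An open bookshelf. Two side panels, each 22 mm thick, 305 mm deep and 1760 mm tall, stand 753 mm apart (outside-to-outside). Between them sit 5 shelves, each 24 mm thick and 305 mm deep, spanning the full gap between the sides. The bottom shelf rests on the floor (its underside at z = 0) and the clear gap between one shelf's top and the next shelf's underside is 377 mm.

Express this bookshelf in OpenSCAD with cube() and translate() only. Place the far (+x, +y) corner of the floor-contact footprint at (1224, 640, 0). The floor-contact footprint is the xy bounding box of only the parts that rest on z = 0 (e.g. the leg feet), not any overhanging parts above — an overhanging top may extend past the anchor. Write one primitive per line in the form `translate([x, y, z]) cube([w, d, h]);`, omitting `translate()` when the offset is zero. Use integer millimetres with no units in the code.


translate([471, 335, 0]) cube([22, 305, 1760]);
translate([1202, 335, 0]) cube([22, 305, 1760]);
translate([493, 335, 0]) cube([709, 305, 24]);
translate([493, 335, 401]) cube([709, 305, 24]);
translate([493, 335, 802]) cube([709, 305, 24]);
translate([493, 335, 1203]) cube([709, 305, 24]);
translate([493, 335, 1604]) cube([709, 305, 24]);


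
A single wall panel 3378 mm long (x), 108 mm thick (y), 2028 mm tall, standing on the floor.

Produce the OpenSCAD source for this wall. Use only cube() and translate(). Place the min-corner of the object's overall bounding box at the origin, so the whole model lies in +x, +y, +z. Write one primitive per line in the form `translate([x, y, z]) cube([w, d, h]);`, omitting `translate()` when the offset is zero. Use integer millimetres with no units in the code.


cube([3378, 108, 2028]);


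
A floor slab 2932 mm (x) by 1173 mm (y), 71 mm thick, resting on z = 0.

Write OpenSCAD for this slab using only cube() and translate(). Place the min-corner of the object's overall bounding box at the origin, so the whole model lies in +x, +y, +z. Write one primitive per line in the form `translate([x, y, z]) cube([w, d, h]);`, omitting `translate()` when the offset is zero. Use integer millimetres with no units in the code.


cube([2932, 1173, 71]);


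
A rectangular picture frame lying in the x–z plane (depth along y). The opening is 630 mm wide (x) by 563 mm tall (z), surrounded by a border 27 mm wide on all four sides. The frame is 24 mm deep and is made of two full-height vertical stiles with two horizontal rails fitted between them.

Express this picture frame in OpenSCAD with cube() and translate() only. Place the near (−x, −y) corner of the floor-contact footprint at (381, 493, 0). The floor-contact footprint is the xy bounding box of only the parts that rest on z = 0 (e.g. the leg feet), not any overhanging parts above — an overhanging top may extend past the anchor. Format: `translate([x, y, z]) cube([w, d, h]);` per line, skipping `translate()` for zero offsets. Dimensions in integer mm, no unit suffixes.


translate([381, 493, 0]) cube([27, 24, 617]);
translate([1038, 493, 0]) cube([27, 24, 617]);
translate([408, 493, 0]) cube([630, 24, 27]);
translate([408, 493, 590]) cube([630, 24, 27]);


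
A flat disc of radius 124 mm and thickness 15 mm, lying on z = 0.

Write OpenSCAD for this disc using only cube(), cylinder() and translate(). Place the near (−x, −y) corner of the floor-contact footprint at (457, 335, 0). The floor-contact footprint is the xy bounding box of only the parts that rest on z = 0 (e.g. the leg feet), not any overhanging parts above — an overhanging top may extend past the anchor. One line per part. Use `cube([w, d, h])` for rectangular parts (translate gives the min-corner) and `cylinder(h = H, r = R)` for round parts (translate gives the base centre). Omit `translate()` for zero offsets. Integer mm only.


translate([581, 459, 0]) cylinder(h = 15, r = 124);
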